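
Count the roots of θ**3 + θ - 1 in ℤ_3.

Write g(θ) = θ**3 + θ - 1.
Evaluate at each of the 3 elements of ℤ_3:
g(0) = 2; g(1) = 1; g(2) = 0 → root.
Roots: {2}.

1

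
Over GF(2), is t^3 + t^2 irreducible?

No

Write h(t) = t^3 + t^2.
Check for roots in GF(2): h(0) = 0 → root; h(1) = 0 → root.
h(0) = 0, so (t) divides h(t); h is reducible.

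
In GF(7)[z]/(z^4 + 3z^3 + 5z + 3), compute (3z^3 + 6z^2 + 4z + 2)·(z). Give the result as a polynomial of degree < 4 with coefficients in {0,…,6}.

Multiply in GF(7)[z]: (3z^3 + 6z^2 + 4z + 2)·(z) = 3z^4 + 6z^3 + 4z^2 + 2z.
Reduce using z^4 ≡ 4z^3 + 2z + 4 (mod z^4 + 3z^3 + 5z + 3).
Reduced: 4z^3 + 4z^2 + z + 5.

4z^3 + 4z^2 + z + 5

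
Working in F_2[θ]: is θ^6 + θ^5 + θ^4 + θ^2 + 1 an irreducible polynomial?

Yes

Write h(θ) = θ^6 + θ^5 + θ^4 + θ^2 + 1.
Check for roots in F_2: h(0) = 1; h(1) = 1.
No roots, so no linear factors.
Monic irreducibles of degree 2 over GF(2): θ^2 + θ + 1.
None of them divide h (all give nonzero remainder).
Monic irreducibles of degree 3 over GF(2): θ^3 + θ + 1, θ^3 + θ^2 + 1.
None of them divide h (all give nonzero remainder).
No irreducible factor of degree ≤ 3 exists, so h is irreducible over GF(2).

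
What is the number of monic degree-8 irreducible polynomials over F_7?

x^(7^8) − x is the product of all monic irreducibles of degree dividing 8; Möbius inversion gives N = (1/8) Σ μ(8/d)·7^d.
Divisors of 8: 1, 2, 4, 8; μ(8/d) for each: 0, 0, -1, 1.
Σ = − 7^4 + 7^8 = 5762400.
N = 5762400/8 = 720300.

720300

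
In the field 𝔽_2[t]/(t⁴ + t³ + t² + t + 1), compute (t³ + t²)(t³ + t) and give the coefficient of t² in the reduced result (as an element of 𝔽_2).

Multiply in 𝔽_2[t]: (t³ + t²)·(t³ + t) = t⁶ + t⁵ + t⁴ + t³.
Reduce using t⁴ ≡ t³ + t² + t + 1 (mod t⁴ + t³ + t² + t + 1).
Reduced: t².

1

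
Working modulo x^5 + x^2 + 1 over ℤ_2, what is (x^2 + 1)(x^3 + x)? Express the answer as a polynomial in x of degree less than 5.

x^2 + x + 1

Multiply in ℤ_2[x]: (x^2 + 1)·(x^3 + x) = x^5 + x.
Reduce using x^5 ≡ x^2 + 1 (mod x^5 + x^2 + 1).
Reduced: x^2 + x + 1.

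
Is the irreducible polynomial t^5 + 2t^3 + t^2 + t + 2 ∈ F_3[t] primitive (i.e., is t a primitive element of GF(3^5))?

Write f(t) = t^5 + 2t^3 + t^2 + t + 2.
|GF(3^5)^×| = 3^5 − 1 = 242. Prime factorization: 242 = 2·11^2.
f is primitive ⇔ t has order 242 in GF(3)[t]/(f), i.e. t^(242/q) ≠ 1 for each prime q | 242.
t^(121) mod f = 1
t^(22) mod f = 2t^3 + t^2.
Since t^(121) = 1, the order of t divides 121 < 242; not primitive.

No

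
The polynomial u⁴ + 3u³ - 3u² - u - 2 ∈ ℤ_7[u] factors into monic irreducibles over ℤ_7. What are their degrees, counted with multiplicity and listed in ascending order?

4

Write h(u) = u⁴ + 3u³ - 3u² - u - 2.
Complete factorization: h(u) = (u⁴ + 3u³ - 3u² - u - 2).
Factor degrees with multiplicity: 4 = 4.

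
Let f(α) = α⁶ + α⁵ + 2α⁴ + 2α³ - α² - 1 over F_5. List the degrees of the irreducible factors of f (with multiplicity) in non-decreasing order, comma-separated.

Roots in F_5: f(0) = 4; f(1) = 4; f(2) = 4; f(3) = 3; f(4) = 3.
Complete factorization: f(α) = (α⁶ + α⁵ + 2α⁴ + 2α³ - α² - 1).
Factor degrees with multiplicity: 6 = 6.

6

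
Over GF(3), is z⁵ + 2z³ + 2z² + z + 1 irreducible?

Yes

Write g(z) = z⁵ + 2z³ + 2z² + z + 1.
Check for roots in GF(3): g(0) = 1; g(1) = 1; g(2) = 2.
No roots, so no linear factors.
Monic irreducibles of degree 2 over GF(3): z² + 1, z² + z + 2, z² + 2z + 2.
None of them divide g (all give nonzero remainder).
No irreducible factor of degree ≤ 2 exists, so g is irreducible over GF(3).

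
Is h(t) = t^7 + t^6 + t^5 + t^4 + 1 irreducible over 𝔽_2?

Check for roots in 𝔽_2: h(0) = 1; h(1) = 1.
No roots, so no linear factors.
Monic irreducibles of degree 2 over GF(2): t^2 + t + 1.
None of them divide h (all give nonzero remainder).
Monic irreducibles of degree 3 over GF(2): t^3 + t + 1, t^3 + t^2 + 1.
None of them divide h (all give nonzero remainder).
No irreducible factor of degree ≤ 3 exists, so h is irreducible over GF(2).

Yes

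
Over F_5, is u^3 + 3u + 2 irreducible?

Write g(u) = u^3 + 3u + 2.
Check for roots in F_5: g(0) = 2; g(1) = 1; g(2) = 1; g(3) = 3; g(4) = 3.
No roots. A degree-3 polynomial over a field with no linear factor is irreducible.

Yes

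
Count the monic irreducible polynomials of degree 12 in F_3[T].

x^(3^12) − x is the product of all monic irreducibles of degree dividing 12; Möbius inversion gives N = (1/12) Σ μ(12/d)·3^d.
Divisors of 12: 1, 2, 3, 4, 6, 12; μ(12/d) for each: 0, 1, 0, -1, -1, 1.
Σ = 3^2 − 3^4 − 3^6 + 3^12 = 530640.
N = 530640/12 = 44220.

44220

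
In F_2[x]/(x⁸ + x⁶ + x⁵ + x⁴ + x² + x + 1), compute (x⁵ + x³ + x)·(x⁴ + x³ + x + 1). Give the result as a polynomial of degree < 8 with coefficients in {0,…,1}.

x^4 + x^2 + x + 1

Multiply in F_2[x]: (x⁵ + x³ + x)·(x⁴ + x³ + x + 1) = x⁹ + x⁸ + x⁷ + x³ + x² + x.
Reduce using x⁸ ≡ x⁶ + x⁵ + x⁴ + x² + x + 1 (mod x⁸ + x⁶ + x⁵ + x⁴ + x² + x + 1).
Reduced: x⁴ + x² + x + 1.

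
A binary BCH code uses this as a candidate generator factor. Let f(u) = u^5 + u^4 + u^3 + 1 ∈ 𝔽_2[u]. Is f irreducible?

No

Check for roots in 𝔽_2: f(0) = 1; f(1) = 0 → root.
f(1) = 0, so (u − 1) divides f(u); f is reducible.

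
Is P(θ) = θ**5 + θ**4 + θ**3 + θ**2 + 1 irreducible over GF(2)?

Check for roots in GF(2): P(0) = 1; P(1) = 1.
No roots, so no linear factors.
Monic irreducibles of degree 2 over GF(2): θ**2 + θ + 1.
None of them divide P (all give nonzero remainder).
No irreducible factor of degree ≤ 2 exists, so P is irreducible over GF(2).

Yes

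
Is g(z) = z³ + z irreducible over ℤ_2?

Check for roots in ℤ_2: g(0) = 0 → root; g(1) = 0 → root.
g(0) = 0, so (z) divides g(z); g is reducible.

No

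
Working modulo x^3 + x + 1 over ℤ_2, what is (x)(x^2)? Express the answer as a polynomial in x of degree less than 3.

Multiply in ℤ_2[x]: (x)·(x^2) = x^3.
Reduce using x^3 ≡ x + 1 (mod x^3 + x + 1).
Reduced: x + 1.

x + 1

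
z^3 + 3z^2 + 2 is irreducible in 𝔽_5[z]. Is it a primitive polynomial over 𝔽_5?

Yes

Write f(z) = z^3 + 3z^2 + 2.
|GF(5^3)^×| = 5^3 − 1 = 124. Prime factorization: 124 = 2^2·31.
f is primitive ⇔ z has order 124 in GF(5)[z]/(f), i.e. z^(124/q) ≠ 1 for each prime q | 124.
z^(62) mod f = 4.
z^(4) mod f = 4z^2 + 3z + 1.
None equal 1, so z has full order 124; f is primitive.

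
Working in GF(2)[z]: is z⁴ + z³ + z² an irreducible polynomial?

Write m(z) = z⁴ + z³ + z².
Check for roots in GF(2): m(0) = 0 → root; m(1) = 1.
m(0) = 0, so (z) divides m(z); m is reducible.

No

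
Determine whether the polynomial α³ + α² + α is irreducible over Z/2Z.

Write f(α) = α³ + α² + α.
Check for roots in Z/2Z: f(0) = 0 → root; f(1) = 1.
f(0) = 0, so (α) divides f(α); f is reducible.

No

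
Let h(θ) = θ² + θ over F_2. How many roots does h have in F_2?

Evaluate at each of the 2 elements of F_2:
h(0) = 0 → root; h(1) = 0 → root.
Roots: {0, 1}.

2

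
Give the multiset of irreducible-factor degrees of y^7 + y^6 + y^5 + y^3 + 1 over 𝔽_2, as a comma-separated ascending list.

2, 2, 3

Write g(y) = y^7 + y^6 + y^5 + y^3 + 1.
Roots in 𝔽_2: g(0) = 1; g(1) = 1.
Complete factorization: g(y) = (y^2 + y + 1)^2·(y^3 + y^2 + 1).
Factor degrees with multiplicity: 2 + 2 + 3 = 7.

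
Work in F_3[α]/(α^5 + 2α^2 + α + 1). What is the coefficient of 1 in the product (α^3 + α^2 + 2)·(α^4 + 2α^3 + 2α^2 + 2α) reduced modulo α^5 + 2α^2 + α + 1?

Multiply in F_3[α]: (α^3 + α^2 + 2)·(α^4 + 2α^3 + 2α^2 + 2α) = α^7 + α^5 + α^2 + α.
Reduce using α^5 ≡ α^2 + 2α + 2 (mod α^5 + 2α^2 + α + 1).
Reduced: α^4 + 2α^3 + α^2 + 2.

2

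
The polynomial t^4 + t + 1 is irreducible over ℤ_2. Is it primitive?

Write f(t) = t^4 + t + 1.
|GF(2^4)^×| = 2^4 − 1 = 15. Prime factorization: 15 = 3·5.
f is primitive ⇔ t has order 15 in GF(2)[t]/(f), i.e. t^(15/q) ≠ 1 for each prime q | 15.
t^(5) mod f = t^2 + t.
t^(3) mod f = t^3.
None equal 1, so t has full order 15; f is primitive.

Yes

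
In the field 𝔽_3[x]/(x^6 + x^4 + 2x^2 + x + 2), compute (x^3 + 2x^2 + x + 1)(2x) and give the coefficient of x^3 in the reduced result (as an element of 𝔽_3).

1

Multiply in 𝔽_3[x]: (x^3 + 2x^2 + x + 1)·(2x) = 2x^4 + x^3 + 2x^2 + 2x.
Reduced: 2x^4 + x^3 + 2x^2 + 2x.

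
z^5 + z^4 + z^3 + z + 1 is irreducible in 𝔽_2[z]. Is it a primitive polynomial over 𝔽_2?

Yes

Write f(z) = z^5 + z^4 + z^3 + z + 1.
|GF(2^5)^×| = 2^5 − 1 = 31. Prime factorization: 31 = 31.
f is primitive ⇔ z has order 31 in GF(2)[z]/(f), i.e. z^(31/q) ≠ 1 for each prime q | 31.
z^(1) mod f = z.
None equal 1, so z has full order 31; f is primitive.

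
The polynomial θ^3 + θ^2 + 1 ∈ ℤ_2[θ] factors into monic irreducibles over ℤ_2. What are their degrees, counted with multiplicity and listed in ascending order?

3

Write g(θ) = θ^3 + θ^2 + 1.
Roots in ℤ_2: g(0) = 1; g(1) = 1.
Complete factorization: g(θ) = (θ^3 + θ^2 + 1).
Factor degrees with multiplicity: 3 = 3.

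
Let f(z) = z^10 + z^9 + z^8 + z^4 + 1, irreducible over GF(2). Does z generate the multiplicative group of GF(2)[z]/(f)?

|GF(2^10)^×| = 2^10 − 1 = 1023. Prime factorization: 1023 = 3·11·31.
f is primitive ⇔ z has order 1023 in GF(2)[z]/(f), i.e. z^(1023/q) ≠ 1 for each prime q | 1023.
z^(341) mod f = 1
z^(93) mod f = z^4 + z^2 + z.
z^(33) mod f = z^7 + z^6 + z^4 + z.
Since z^(341) = 1, the order of z divides 341 < 1023; not primitive.

No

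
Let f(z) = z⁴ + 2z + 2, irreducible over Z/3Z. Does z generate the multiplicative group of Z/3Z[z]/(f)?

Yes

|GF(3^4)^×| = 3^4 − 1 = 80. Prime factorization: 80 = 2^4·5.
f is primitive ⇔ z has order 80 in GF(3)[z]/(f), i.e. z^(80/q) ≠ 1 for each prime q | 80.
z^(40) mod f = 2.
z^(16) mod f = z³ + 2z + 2.
None equal 1, so z has full order 80; f is primitive.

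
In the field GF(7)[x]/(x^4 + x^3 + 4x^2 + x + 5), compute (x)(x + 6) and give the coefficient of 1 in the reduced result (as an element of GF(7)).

Multiply in GF(7)[x]: (x)·(x + 6) = x^2 + 6x.
Reduced: x^2 + 6x.

0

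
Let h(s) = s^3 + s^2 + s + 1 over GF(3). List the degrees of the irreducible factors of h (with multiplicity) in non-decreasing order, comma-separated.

Roots in GF(3): h(0) = 1; h(1) = 1; h(2) = 0 → root.
Linear factors from roots: (s + 1).
Complete factorization: h(s) = (s + 1)·(s^2 + 1).
Factor degrees with multiplicity: 1 + 2 = 3.

1, 2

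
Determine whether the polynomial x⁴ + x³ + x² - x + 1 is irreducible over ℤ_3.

Write h(x) = x⁴ + x³ + x² - x + 1.
Check for roots in ℤ_3: h(0) = 1; h(1) = 0 → root; h(2) = 0 → root.
h(1) = 0, so (x − 1) divides h(x); h is reducible.

No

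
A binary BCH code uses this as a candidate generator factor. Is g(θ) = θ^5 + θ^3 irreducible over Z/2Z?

Check for roots in Z/2Z: g(0) = 0 → root; g(1) = 0 → root.
g(0) = 0, so (θ) divides g(θ); g is reducible.

No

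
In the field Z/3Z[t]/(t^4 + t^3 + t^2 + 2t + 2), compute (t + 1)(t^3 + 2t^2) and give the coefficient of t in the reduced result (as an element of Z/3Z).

Multiply in Z/3Z[t]: (t + 1)·(t^3 + 2t^2) = t^4 + 2t^2.
Reduce using t^4 ≡ 2t^3 + 2t^2 + t + 1 (mod t^4 + t^3 + t^2 + 2t + 2).
Reduced: 2t^3 + t^2 + t + 1.

1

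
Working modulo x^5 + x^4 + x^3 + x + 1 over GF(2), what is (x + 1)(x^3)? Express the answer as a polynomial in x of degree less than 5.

x^4 + x^3

Multiply in GF(2)[x]: (x + 1)·(x^3) = x^4 + x^3.
Reduced: x^4 + x^3.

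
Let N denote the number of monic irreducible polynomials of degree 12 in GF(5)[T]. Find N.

20343700

By the necklace-counting formula, N_5(12) = (1/12) Σ_{d|12} μ(12/d)·5^d.
Divisors of 12: 1, 2, 3, 4, 6, 12; μ(12/d) for each: 0, 1, 0, -1, -1, 1.
Σ = 5^2 − 5^4 − 5^6 + 5^12 = 244124400.
N = 244124400/12 = 20343700.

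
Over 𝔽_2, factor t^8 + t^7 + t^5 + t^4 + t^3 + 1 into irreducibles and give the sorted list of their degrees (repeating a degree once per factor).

Write f(t) = t^8 + t^7 + t^5 + t^4 + t^3 + 1.
Roots in 𝔽_2: f(0) = 1; f(1) = 0 → root.
Linear factors from roots: (t + 1).
Complete factorization: f(t) = (t + 1)·(t^2 + t + 1)^2·(t^3 + t + 1).
Factor degrees with multiplicity: 1 + 2 + 2 + 3 = 8.

1, 2, 2, 3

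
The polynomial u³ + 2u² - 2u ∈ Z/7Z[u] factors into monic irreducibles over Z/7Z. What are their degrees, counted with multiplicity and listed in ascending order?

1, 2

Write h(u) = u³ + 2u² - 2u.
Linear factors from roots: (u).
Complete factorization: h(u) = (u)·(u² + 2u - 2).
Factor degrees with multiplicity: 1 + 2 = 3.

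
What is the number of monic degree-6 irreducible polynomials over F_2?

Gauss's count: N_{2}(6) = (1/6) Σ_{d|6} μ(6/d)·2^d.
Divisors of 6: 1, 2, 3, 6; μ(6/d) for each: 1, -1, -1, 1.
Σ = 2^1 − 2^2 − 2^3 + 2^6 = 54.
N = 54/6 = 9.

9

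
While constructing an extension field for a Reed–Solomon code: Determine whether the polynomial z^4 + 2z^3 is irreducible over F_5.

No

Write g(z) = z^4 + 2z^3.
Check for roots in F_5: g(0) = 0 → root; g(1) = 3; g(2) = 2; g(3) = 0 → root; g(4) = 4.
g(0) = 0, so (z) divides g(z); g is reducible.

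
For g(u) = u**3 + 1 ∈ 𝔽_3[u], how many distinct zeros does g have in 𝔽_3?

1

Evaluate at each of the 3 elements of 𝔽_3:
g(0) = 1; g(1) = 2; g(2) = 0 → root.
Roots: {2}.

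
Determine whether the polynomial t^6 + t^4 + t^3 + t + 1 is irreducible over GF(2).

Yes

Write h(t) = t^6 + t^4 + t^3 + t + 1.
Check for roots in GF(2): h(0) = 1; h(1) = 1.
No roots, so no linear factors.
Monic irreducibles of degree 2 over GF(2): t^2 + t + 1.
None of them divide h (all give nonzero remainder).
Monic irreducibles of degree 3 over GF(2): t^3 + t + 1, t^3 + t^2 + 1.
None of them divide h (all give nonzero remainder).
No irreducible factor of degree ≤ 3 exists, so h is irreducible over GF(2).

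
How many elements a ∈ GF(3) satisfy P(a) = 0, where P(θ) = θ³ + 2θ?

Evaluate at each of the 3 elements of GF(3):
P(0) = 0 → root; P(1) = 0 → root; P(2) = 0 → root.
Roots: {0, 1, 2}.

3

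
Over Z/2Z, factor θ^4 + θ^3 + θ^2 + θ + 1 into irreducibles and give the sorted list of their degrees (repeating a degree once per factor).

Write g(θ) = θ^4 + θ^3 + θ^2 + θ + 1.
Roots in Z/2Z: g(0) = 1; g(1) = 1.
Complete factorization: g(θ) = (θ^4 + θ^3 + θ^2 + θ + 1).
Factor degrees with multiplicity: 4 = 4.

4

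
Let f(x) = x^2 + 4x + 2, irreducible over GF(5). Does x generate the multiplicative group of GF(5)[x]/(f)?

Yes

|GF(5^2)^×| = 5^2 − 1 = 24. Prime factorization: 24 = 2^3·3.
f is primitive ⇔ x has order 24 in GF(5)[x]/(f), i.e. x^(24/q) ≠ 1 for each prime q | 24.
x^(12) mod f = 4.
x^(8) mod f = 2x + 1.
None equal 1, so x has full order 24; f is primitive.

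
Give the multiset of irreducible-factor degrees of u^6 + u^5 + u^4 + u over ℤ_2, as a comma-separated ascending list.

1, 1, 1, 3

Write g(u) = u^6 + u^5 + u^4 + u.
Roots in ℤ_2: g(0) = 0 → root; g(1) = 0 → root.
Linear factors from roots: (u), (u + 1).
Complete factorization: g(u) = (u)·(u + 1)^2·(u^3 + u^2 + 1).
Factor degrees with multiplicity: 1 + 1 + 1 + 3 = 6.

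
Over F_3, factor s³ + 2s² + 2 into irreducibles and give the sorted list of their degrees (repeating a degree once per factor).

1, 2

Write f(s) = s³ + 2s² + 2.
Roots in F_3: f(0) = 2; f(1) = 2; f(2) = 0 → root.
Linear factors from roots: (s + 1).
Complete factorization: f(s) = (s + 1)·(s² + s + 2).
Factor degrees with multiplicity: 1 + 2 = 3.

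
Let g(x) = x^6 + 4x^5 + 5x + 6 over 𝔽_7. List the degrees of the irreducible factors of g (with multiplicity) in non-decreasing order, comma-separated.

Linear factors from roots: (x + 4), (x + 3).
Complete factorization: g(x) = (x + 3)·(x + 4)·(x^4 + 4x^3 + 2x^2 + x + 4).
Factor degrees with multiplicity: 1 + 1 + 4 = 6.

1, 1, 4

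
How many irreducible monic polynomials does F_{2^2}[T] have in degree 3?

20

x^(4^3) − x is the product of all monic irreducibles of degree dividing 3; Möbius inversion gives N = (1/3) Σ μ(3/d)·4^d.
Divisors of 3: 1, 3; μ(3/d) for each: -1, 1.
Σ = − 4^1 + 4^3 = 60.
N = 60/3 = 20.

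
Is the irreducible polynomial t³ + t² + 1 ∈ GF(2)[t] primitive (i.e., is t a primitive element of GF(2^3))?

Write f(t) = t³ + t² + 1.
|GF(2^3)^×| = 2^3 − 1 = 7. Prime factorization: 7 = 7.
f is primitive ⇔ t has order 7 in GF(2)[t]/(f), i.e. t^(7/q) ≠ 1 for each prime q | 7.
t^(1) mod f = t.
None equal 1, so t has full order 7; f is primitive.

Yes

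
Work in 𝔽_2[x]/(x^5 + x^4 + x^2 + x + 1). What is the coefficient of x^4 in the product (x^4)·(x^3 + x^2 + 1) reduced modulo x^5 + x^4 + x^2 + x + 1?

0

Multiply in 𝔽_2[x]: (x^4)·(x^3 + x^2 + 1) = x^7 + x^6 + x^4.
Reduce using x^5 ≡ x^4 + x^2 + x + 1 (mod x^5 + x^4 + x^2 + x + 1).
Reduced: x^3 + x^2.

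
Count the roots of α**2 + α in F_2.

Write P(α) = α**2 + α.
Evaluate at each of the 2 elements of F_2:
P(0) = 0 → root; P(1) = 0 → root.
Roots: {0, 1}.

2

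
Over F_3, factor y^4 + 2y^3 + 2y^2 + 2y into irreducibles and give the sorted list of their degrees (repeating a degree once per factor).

1, 3

Write h(y) = y^4 + 2y^3 + 2y^2 + 2y.
Roots in F_3: h(0) = 0 → root; h(1) = 1; h(2) = 2.
Linear factors from roots: (y).
Complete factorization: h(y) = (y)·(y^3 + 2y^2 + 2y + 2).
Factor degrees with multiplicity: 1 + 3 = 4.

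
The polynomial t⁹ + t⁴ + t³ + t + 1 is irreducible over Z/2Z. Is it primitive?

Yes

Write f(t) = t⁹ + t⁴ + t³ + t + 1.
|GF(2^9)^×| = 2^9 − 1 = 511. Prime factorization: 511 = 7·73.
f is primitive ⇔ t has order 511 in GF(2)[t]/(f), i.e. t^(511/q) ≠ 1 for each prime q | 511.
t^(73) mod f = t⁸ + t⁷ + t⁵ + t⁴ + t³ + t² + t.
t^(7) mod f = t⁷.
None equal 1, so t has full order 511; f is primitive.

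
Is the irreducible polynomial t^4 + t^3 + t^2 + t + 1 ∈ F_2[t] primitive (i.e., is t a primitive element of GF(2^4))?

No

Write f(t) = t^4 + t^3 + t^2 + t + 1.
|GF(2^4)^×| = 2^4 − 1 = 15. Prime factorization: 15 = 3·5.
f is primitive ⇔ t has order 15 in GF(2)[t]/(f), i.e. t^(15/q) ≠ 1 for each prime q | 15.
t^(5) mod f = 1
t^(3) mod f = t^3.
Since t^(5) = 1, the order of t divides 5 < 15; not primitive.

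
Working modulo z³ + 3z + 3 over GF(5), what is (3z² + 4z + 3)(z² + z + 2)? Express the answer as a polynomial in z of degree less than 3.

Multiply in GF(5)[z]: (3z² + 4z + 3)·(z² + z + 2) = 3z⁴ + 2z³ + 3z² + z + 1.
Reduce using z³ ≡ 2z + 2 (mod z³ + 3z + 3).
Reduced: 4z² + z.

4z^2 + z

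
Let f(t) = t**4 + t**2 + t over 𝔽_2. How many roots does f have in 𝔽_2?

Evaluate at each of the 2 elements of 𝔽_2:
f(0) = 0 → root; f(1) = 1.
Roots: {0}.

1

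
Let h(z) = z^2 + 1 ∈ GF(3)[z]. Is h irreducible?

Check for roots in GF(3): h(0) = 1; h(1) = 2; h(2) = 2.
No roots. A degree-2 polynomial over a field with no linear factor is irreducible.

Yes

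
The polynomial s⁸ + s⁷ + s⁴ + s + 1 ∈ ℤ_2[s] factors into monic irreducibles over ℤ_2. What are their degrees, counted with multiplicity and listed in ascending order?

Write g(s) = s⁸ + s⁷ + s⁴ + s + 1.
Roots in ℤ_2: g(0) = 1; g(1) = 1.
Complete factorization: g(s) = (s² + s + 1)^2·(s⁴ + s³ + s² + s + 1).
Factor degrees with multiplicity: 2 + 2 + 4 = 8.

2, 2, 4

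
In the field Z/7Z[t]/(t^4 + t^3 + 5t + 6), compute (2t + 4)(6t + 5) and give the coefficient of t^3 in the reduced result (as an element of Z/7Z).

Multiply in Z/7Z[t]: (2t + 4)·(6t + 5) = 5t^2 + 6t + 6.
Reduced: 5t^2 + 6t + 6.

0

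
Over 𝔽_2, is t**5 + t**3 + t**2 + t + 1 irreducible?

Write m(t) = t**5 + t**3 + t**2 + t + 1.
Check for roots in 𝔽_2: m(0) = 1; m(1) = 1.
No roots, so no linear factors.
Monic irreducibles of degree 2 over GF(2): t**2 + t + 1.
None of them divide m (all give nonzero remainder).
No irreducible factor of degree ≤ 2 exists, so m is irreducible over GF(2).

Yes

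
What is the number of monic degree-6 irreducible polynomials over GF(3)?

Gauss's count: N_{3}(6) = (1/6) Σ_{d|6} μ(6/d)·3^d.
Divisors of 6: 1, 2, 3, 6; μ(6/d) for each: 1, -1, -1, 1.
Σ = 3^1 − 3^2 − 3^3 + 3^6 = 696.
N = 696/6 = 116.

116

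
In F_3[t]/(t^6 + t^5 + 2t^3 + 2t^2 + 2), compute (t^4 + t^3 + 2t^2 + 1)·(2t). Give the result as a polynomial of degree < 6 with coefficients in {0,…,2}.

2t^5 + 2t^4 + t^3 + 2t

Multiply in F_3[t]: (t^4 + t^3 + 2t^2 + 1)·(2t) = 2t^5 + 2t^4 + t^3 + 2t.
Reduced: 2t^5 + 2t^4 + t^3 + 2t.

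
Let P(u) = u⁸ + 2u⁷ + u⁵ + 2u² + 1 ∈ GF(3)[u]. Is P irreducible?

Check for roots in GF(3): P(0) = 1; P(1) = 1; P(2) = 1.
No roots, so no linear factors.
Monic irreducibles of degree 2 over GF(3): u² + 1, u² + u + 2, u² + 2u + 2.
None of them divide P (all give nonzero remainder).
Degree-3 irreducible divisors: test the 8 monic irreducibles of degree 3 over GF(3).
None of them divide P (all give nonzero remainder).
Degree-4 irreducible divisors: test the 18 monic irreducibles of degree 4 over GF(3).
None of them divide P (all give nonzero remainder).
No irreducible factor of degree ≤ 4 exists, so P is irreducible over GF(3).

Yes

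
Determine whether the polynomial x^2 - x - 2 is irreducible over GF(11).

Write P(x) = x^2 - x - 2.
Check each element of GF(11) for a root: P(0)=9, P(1)=9, P(2)=0, P(3)=4, P(4)=10, P(5)=7, P(6)=6, P(7)=7, P(8)=10, P(9)=4, P(10)=0.
P(2) = 0, so (x − 2) divides P(x); P is reducible.

No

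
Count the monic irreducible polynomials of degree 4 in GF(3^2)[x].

By the necklace-counting formula, N_9(4) = (1/4) Σ_{d|4} μ(4/d)·9^d.
Divisors of 4: 1, 2, 4; μ(4/d) for each: 0, -1, 1.
Σ = − 9^2 + 9^4 = 6480.
N = 6480/4 = 1620.

1620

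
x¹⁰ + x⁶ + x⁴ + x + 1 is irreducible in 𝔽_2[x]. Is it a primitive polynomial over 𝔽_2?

Write f(x) = x¹⁰ + x⁶ + x⁴ + x + 1.
|GF(2^10)^×| = 2^10 − 1 = 1023. Prime factorization: 1023 = 3·11·31.
f is primitive ⇔ x has order 1023 in GF(2)[x]/(f), i.e. x^(1023/q) ≠ 1 for each prime q | 1023.
x^(341) mod f = 1
x^(93) mod f = x⁹ + x⁷ + x⁵ + 1.
x^(33) mod f = x⁸ + x⁶ + x³ + x.
Since x^(341) = 1, the order of x divides 341 < 1023; not primitive.

No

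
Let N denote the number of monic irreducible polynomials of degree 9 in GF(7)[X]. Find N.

4483696

By the necklace-counting formula, N_7(9) = (1/9) Σ_{d|9} μ(9/d)·7^d.
Divisors of 9: 1, 3, 9; μ(9/d) for each: 0, -1, 1.
Σ = − 7^3 + 7^9 = 40353264.
N = 40353264/9 = 4483696.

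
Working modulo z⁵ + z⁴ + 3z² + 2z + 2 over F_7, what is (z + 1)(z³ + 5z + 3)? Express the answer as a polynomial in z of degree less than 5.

Multiply in F_7[z]: (z + 1)·(z³ + 5z + 3) = z⁴ + z³ + 5z² + z + 3.
Reduced: z⁴ + z³ + 5z² + z + 3.

z^4 + z^3 + 5z^2 + z + 3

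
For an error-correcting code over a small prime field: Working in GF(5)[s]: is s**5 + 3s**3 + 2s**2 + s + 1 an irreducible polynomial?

Write P(s) = s**5 + 3s**3 + 2s**2 + s + 1.
Check for roots in GF(5): P(0) = 1; P(1) = 3; P(2) = 2; P(3) = 1; P(4) = 3.
No roots, so no linear factors.
Degree-2 irreducible divisors: test the 10 monic irreducibles of degree 2 over GF(5).
None of them divide P (all give nonzero remainder).
No irreducible factor of degree ≤ 2 exists, so P is irreducible over GF(5).

Yes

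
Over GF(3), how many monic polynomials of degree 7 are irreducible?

312

The number of monic irreducibles of degree 7 over GF(3) is (1/7)·Σ_{d∣7} μ(7/d) 3^d.
Divisors of 7: 1, 7; μ(7/d) for each: -1, 1.
Σ = − 3^1 + 3^7 = 2184.
N = 2184/7 = 312.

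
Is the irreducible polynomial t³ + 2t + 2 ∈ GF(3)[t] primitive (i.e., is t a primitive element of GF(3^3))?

No

Write f(t) = t³ + 2t + 2.
|GF(3^3)^×| = 3^3 − 1 = 26. Prime factorization: 26 = 2·13.
f is primitive ⇔ t has order 26 in GF(3)[t]/(f), i.e. t^(26/q) ≠ 1 for each prime q | 26.
t^(13) mod f = 1
t^(2) mod f = t².
Since t^(13) = 1, the order of t divides 13 < 26; not primitive.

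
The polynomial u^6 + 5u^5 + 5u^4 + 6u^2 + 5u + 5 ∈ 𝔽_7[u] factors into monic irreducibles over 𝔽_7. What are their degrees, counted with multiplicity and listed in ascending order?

Write f(u) = u^6 + 5u^5 + 5u^4 + 6u^2 + 5u + 5.
Linear factors from roots: (u + 5), (u + 1).
Complete factorization: f(u) = (u + 1)·(u + 5)·(u^4 + 6u^3 + 6u^2 + 4u + 1).
Factor degrees with multiplicity: 1 + 1 + 4 = 6.

1, 1, 4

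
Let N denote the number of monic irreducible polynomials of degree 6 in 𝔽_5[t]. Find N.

2580

x^(5^6) − x is the product of all monic irreducibles of degree dividing 6; Möbius inversion gives N = (1/6) Σ μ(6/d)·5^d.
Divisors of 6: 1, 2, 3, 6; μ(6/d) for each: 1, -1, -1, 1.
Σ = 5^1 − 5^2 − 5^3 + 5^6 = 15480.
N = 15480/6 = 2580.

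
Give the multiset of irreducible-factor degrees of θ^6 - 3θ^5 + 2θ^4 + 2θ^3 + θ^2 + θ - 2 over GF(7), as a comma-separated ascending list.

Write h(θ) = θ^6 - 3θ^5 + 2θ^4 + 2θ^3 + θ^2 + θ - 2.
Complete factorization: h(θ) = (θ^6 - 3θ^5 + 2θ^4 + 2θ^3 + θ^2 + θ - 2).
Factor degrees with multiplicity: 6 = 6.

6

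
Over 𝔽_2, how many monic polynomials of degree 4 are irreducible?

3

By the necklace-counting formula, N_2(4) = (1/4) Σ_{d|4} μ(4/d)·2^d.
Divisors of 4: 1, 2, 4; μ(4/d) for each: 0, -1, 1.
Σ = − 2^2 + 2^4 = 12.
N = 12/4 = 3.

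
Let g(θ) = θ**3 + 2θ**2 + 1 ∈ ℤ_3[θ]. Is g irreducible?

Yes

Check for roots in ℤ_3: g(0) = 1; g(1) = 1; g(2) = 2.
No roots. A degree-3 polynomial over a field with no linear factor is irreducible.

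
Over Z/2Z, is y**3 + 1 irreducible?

No

Write f(y) = y**3 + 1.
Check for roots in Z/2Z: f(0) = 1; f(1) = 0 → root.
f(1) = 0, so (y − 1) divides f(y); f is reducible.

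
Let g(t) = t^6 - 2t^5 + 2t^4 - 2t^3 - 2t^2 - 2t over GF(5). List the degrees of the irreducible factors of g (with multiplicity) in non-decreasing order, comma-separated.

Roots in GF(5): g(0) = 0 → root; g(1) = 0 → root; g(2) = 4; g(3) = 2; g(4) = 2.
Linear factors from roots: (t), (t - 1).
Complete factorization: g(t) = (t)·(t - 1)·(t^2 + 2t - 2)·(t^2 + 2t - 1).
Factor degrees with multiplicity: 1 + 1 + 2 + 2 = 6.

1, 1, 2, 2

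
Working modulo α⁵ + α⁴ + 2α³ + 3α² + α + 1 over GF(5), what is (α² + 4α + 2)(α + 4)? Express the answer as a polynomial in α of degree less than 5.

α^3 + 3α^2 + 3α + 3

Multiply in GF(5)[α]: (α² + 4α + 2)·(α + 4) = α³ + 3α² + 3α + 3.
Reduced: α³ + 3α² + 3α + 3.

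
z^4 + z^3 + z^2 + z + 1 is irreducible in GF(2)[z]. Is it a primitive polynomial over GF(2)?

Write f(z) = z^4 + z^3 + z^2 + z + 1.
|GF(2^4)^×| = 2^4 − 1 = 15. Prime factorization: 15 = 3·5.
f is primitive ⇔ z has order 15 in GF(2)[z]/(f), i.e. z^(15/q) ≠ 1 for each prime q | 15.
z^(5) mod f = 1
z^(3) mod f = z^3.
Since z^(5) = 1, the order of z divides 5 < 15; not primitive.

No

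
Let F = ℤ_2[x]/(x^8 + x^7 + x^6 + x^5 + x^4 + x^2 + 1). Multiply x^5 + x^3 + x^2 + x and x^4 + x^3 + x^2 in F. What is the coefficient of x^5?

0

Multiply in ℤ_2[x]: (x^5 + x^3 + x^2 + x)·(x^4 + x^3 + x^2) = x^9 + x^8 + x^5 + x^3.
Reduce using x^8 ≡ x^7 + x^6 + x^5 + x^4 + x^2 + 1 (mod x^8 + x^7 + x^6 + x^5 + x^4 + x^2 + 1).
Reduced: x^7 + x^6 + x.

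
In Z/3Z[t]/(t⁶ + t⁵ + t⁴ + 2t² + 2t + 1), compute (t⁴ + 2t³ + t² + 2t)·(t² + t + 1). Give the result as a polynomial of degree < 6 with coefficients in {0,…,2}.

Multiply in Z/3Z[t]: (t⁴ + 2t³ + t² + 2t)·(t² + t + 1) = t⁶ + t⁴ + 2t³ + 2t.
Reduce using t⁶ ≡ 2t⁵ + 2t⁴ + t² + t + 2 (mod t⁶ + t⁵ + t⁴ + 2t² + 2t + 1).
Reduced: 2t⁵ + 2t³ + t² + 2.

2t^5 + 2t^3 + t^2 + 2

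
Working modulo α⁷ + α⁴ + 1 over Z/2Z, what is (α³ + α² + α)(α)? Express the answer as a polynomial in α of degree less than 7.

α^4 + α^3 + α^2

Multiply in Z/2Z[α]: (α³ + α² + α)·(α) = α⁴ + α³ + α².
Reduced: α⁴ + α³ + α².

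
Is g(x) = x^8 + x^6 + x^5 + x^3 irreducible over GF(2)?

Check for roots in GF(2): g(0) = 0 → root; g(1) = 0 → root.
g(0) = 0, so (x) divides g(x); g is reducible.

No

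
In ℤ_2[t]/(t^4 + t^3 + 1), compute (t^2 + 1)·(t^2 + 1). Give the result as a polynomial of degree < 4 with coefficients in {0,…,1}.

Multiply in ℤ_2[t]: (t^2 + 1)·(t^2 + 1) = t^4 + 1.
Reduce using t^4 ≡ t^3 + 1 (mod t^4 + t^3 + 1).
Reduced: t^3.

t^3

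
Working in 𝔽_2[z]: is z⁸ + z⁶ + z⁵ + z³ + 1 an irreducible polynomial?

Yes

Write h(z) = z⁸ + z⁶ + z⁵ + z³ + 1.
Check for roots in 𝔽_2: h(0) = 1; h(1) = 1.
No roots, so no linear factors.
Monic irreducibles of degree 2 over GF(2): z² + z + 1.
None of them divide h (all give nonzero remainder).
Monic irreducibles of degree 3 over GF(2): z³ + z + 1, z³ + z² + 1.
None of them divide h (all give nonzero remainder).
Monic irreducibles of degree 4 over GF(2): z⁴ + z + 1, z⁴ + z³ + 1, z⁴ + z³ + z² + z + 1.
None of them divide h (all give nonzero remainder).
No irreducible factor of degree ≤ 4 exists, so h is irreducible over GF(2).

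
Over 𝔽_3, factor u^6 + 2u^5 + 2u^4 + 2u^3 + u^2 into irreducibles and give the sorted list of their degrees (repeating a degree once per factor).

Write g(u) = u^6 + 2u^5 + 2u^4 + 2u^3 + u^2.
Roots in 𝔽_3: g(0) = 0 → root; g(1) = 2; g(2) = 0 → root.
Linear factors from roots: (u), (u + 1).
Complete factorization: g(u) = (u)^2·(u + 1)^2·(u^2 + 1).
Factor degrees with multiplicity: 1 + 1 + 1 + 1 + 2 = 6.

1, 1, 1, 1, 2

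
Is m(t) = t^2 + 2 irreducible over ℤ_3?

No

Check for roots in ℤ_3: m(0) = 2; m(1) = 0 → root; m(2) = 0 → root.
m(1) = 0, so (t − 1) divides m(t); m is reducible.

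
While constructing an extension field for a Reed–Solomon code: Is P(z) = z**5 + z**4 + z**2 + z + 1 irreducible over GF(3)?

Check for roots in GF(3): P(0) = 1; P(1) = 2; P(2) = 1.
No roots, so no linear factors.
Monic irreducibles of degree 2 over GF(3): z**2 + 1, z**2 + z - 1, z**2 - z - 1.
None of them divide P (all give nonzero remainder).
No irreducible factor of degree ≤ 2 exists, so P is irreducible over GF(3).

Yes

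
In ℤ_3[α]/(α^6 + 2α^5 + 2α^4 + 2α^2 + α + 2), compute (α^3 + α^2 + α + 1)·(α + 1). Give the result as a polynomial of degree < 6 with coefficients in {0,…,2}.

α^4 + 2α^3 + 2α^2 + 2α + 1

Multiply in ℤ_3[α]: (α^3 + α^2 + α + 1)·(α + 1) = α^4 + 2α^3 + 2α^2 + 2α + 1.
Reduced: α^4 + 2α^3 + 2α^2 + 2α + 1.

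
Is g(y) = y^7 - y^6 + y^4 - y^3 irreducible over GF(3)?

No

Check for roots in GF(3): g(0) = 0 → root; g(1) = 0 → root; g(2) = 0 → root.
g(0) = 0, so (y) divides g(y); g is reducible.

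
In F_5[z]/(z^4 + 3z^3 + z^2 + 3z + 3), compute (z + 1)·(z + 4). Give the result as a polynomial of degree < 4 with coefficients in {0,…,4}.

Multiply in F_5[z]: (z + 1)·(z + 4) = z^2 + 4.
Reduced: z^2 + 4.

z^2 + 4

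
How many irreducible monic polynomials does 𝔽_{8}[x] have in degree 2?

28

Gauss's count: N_{8}(2) = (1/2) Σ_{d|2} μ(2/d)·8^d.
Divisors of 2: 1, 2; μ(2/d) for each: -1, 1.
Σ = − 8^1 + 8^2 = 56.
N = 56/2 = 28.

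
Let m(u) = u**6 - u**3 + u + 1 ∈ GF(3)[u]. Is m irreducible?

Yes

Check for roots in GF(3): m(0) = 1; m(1) = 2; m(2) = 2.
No roots, so no linear factors.
Monic irreducibles of degree 2 over GF(3): u**2 + 1, u**2 + u - 1, u**2 - u - 1.
None of them divide m (all give nonzero remainder).
Degree-3 irreducible divisors: test the 8 monic irreducibles of degree 3 over GF(3).
None of them divide m (all give nonzero remainder).
No irreducible factor of degree ≤ 3 exists, so m is irreducible over GF(3).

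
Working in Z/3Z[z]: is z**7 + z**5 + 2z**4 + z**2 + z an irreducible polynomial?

No

Write g(z) = z**7 + z**5 + 2z**4 + z**2 + z.
Check for roots in Z/3Z: g(0) = 0 → root; g(1) = 0 → root; g(2) = 0 → root.
g(0) = 0, so (z) divides g(z); g is reducible.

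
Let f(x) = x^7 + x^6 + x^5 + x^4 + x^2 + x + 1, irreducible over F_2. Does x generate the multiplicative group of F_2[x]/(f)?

Yes

|GF(2^7)^×| = 2^7 − 1 = 127. Prime factorization: 127 = 127.
f is primitive ⇔ x has order 127 in GF(2)[x]/(f), i.e. x^(127/q) ≠ 1 for each prime q | 127.
x^(1) mod f = x.
None equal 1, so x has full order 127; f is primitive.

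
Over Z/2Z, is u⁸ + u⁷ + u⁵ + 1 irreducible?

Write m(u) = u⁸ + u⁷ + u⁵ + 1.
Check for roots in Z/2Z: m(0) = 1; m(1) = 0 → root.
m(1) = 0, so (u − 1) divides m(u); m is reducible.

No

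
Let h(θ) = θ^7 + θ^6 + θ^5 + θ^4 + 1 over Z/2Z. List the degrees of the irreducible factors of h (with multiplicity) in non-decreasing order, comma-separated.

Roots in Z/2Z: h(0) = 1; h(1) = 1.
Complete factorization: h(θ) = (θ^7 + θ^6 + θ^5 + θ^4 + 1).
Factor degrees with multiplicity: 7 = 7.

7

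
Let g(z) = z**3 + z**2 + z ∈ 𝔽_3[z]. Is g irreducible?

Check for roots in 𝔽_3: g(0) = 0 → root; g(1) = 0 → root; g(2) = 2.
g(0) = 0, so (z) divides g(z); g is reducible.

No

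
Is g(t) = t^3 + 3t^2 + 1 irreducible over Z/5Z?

Check for roots in Z/5Z: g(0) = 1; g(1) = 0 → root; g(2) = 1; g(3) = 0 → root; g(4) = 3.
g(1) = 0, so (t − 1) divides g(t); g is reducible.

No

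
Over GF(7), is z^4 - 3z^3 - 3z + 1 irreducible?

Write g(z) = z^4 - 3z^3 - 3z + 1.
Check for roots in GF(7): g(0) = 1; g(1) = 3; g(2) = 1; g(3) = 6; g(4) = 4; g(5) = 5; g(6) = 1.
No roots, so no linear factors.
Degree-2 irreducible divisors: test the 21 monic irreducibles of degree 2 over GF(7).
None of them divide g (all give nonzero remainder).
No irreducible factor of degree ≤ 2 exists, so g is irreducible over GF(7).

Yes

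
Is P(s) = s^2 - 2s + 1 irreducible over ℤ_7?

Check for roots in ℤ_7: P(0) = 1; P(1) = 0 → root; P(2) = 1; P(3) = 4; P(4) = 2; P(5) = 2; P(6) = 4.
P(1) = 0, so (s − 1) divides P(s); P is reducible.

No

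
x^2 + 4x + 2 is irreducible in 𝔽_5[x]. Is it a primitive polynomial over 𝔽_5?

Write f(x) = x^2 + 4x + 2.
|GF(5^2)^×| = 5^2 − 1 = 24. Prime factorization: 24 = 2^3·3.
f is primitive ⇔ x has order 24 in GF(5)[x]/(f), i.e. x^(24/q) ≠ 1 for each prime q | 24.
x^(12) mod f = 4.
x^(8) mod f = 2x + 1.
None equal 1, so x has full order 24; f is primitive.

Yes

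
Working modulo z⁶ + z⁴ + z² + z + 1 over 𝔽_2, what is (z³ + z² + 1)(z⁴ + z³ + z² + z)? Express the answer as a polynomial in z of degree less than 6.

Multiply in 𝔽_2[z]: (z³ + z² + 1)·(z⁴ + z³ + z² + z) = z⁷ + z⁴ + z² + z.
Reduce using z⁶ ≡ z⁴ + z² + z + 1 (mod z⁶ + z⁴ + z² + z + 1).
Reduced: z⁵ + z⁴ + z³.

z^5 + z^4 + z^3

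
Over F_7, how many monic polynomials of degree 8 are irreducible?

720300

x^(7^8) − x is the product of all monic irreducibles of degree dividing 8; Möbius inversion gives N = (1/8) Σ μ(8/d)·7^d.
Divisors of 8: 1, 2, 4, 8; μ(8/d) for each: 0, 0, -1, 1.
Σ = − 7^4 + 7^8 = 5762400.
N = 5762400/8 = 720300.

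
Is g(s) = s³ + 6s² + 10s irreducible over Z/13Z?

Check each element of Z/13Z for a root: g(0)=0, g(1)=4, g(2)=0, g(3)=7, g(4)=5, g(5)=0, g(6)=11, g(7)=5, g(8)=1, g(9)=5, g(10)=10, g(11)=9, g(12)=8.
g(0) = 0, so (s) divides g(s); g is reducible.

No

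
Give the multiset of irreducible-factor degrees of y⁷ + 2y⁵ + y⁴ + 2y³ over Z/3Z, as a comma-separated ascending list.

1, 1, 1, 1, 1, 2

Write f(y) = y⁷ + 2y⁵ + y⁴ + 2y³.
Roots in Z/3Z: f(0) = 0 → root; f(1) = 0 → root; f(2) = 2.
Linear factors from roots: (y), (y + 2).
Complete factorization: f(y) = (y + 2)^2·(y)^3·(y² + 2y + 2).
Factor degrees with multiplicity: 1 + 1 + 1 + 1 + 1 + 2 = 7.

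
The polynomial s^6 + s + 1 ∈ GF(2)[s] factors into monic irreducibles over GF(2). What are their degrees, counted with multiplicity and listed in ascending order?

Write f(s) = s^6 + s + 1.
Roots in GF(2): f(0) = 1; f(1) = 1.
Complete factorization: f(s) = (s^6 + s + 1).
Factor degrees with multiplicity: 6 = 6.

6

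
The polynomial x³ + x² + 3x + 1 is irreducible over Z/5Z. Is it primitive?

No

Write f(x) = x³ + x² + 3x + 1.
|GF(5^3)^×| = 5^3 − 1 = 124. Prime factorization: 124 = 2^2·31.
f is primitive ⇔ x has order 124 in GF(5)[x]/(f), i.e. x^(124/q) ≠ 1 for each prime q | 124.
x^(62) mod f = 1
x^(4) mod f = 3x² + 2x + 1.
Since x^(62) = 1, the order of x divides 62 < 124; not primitive.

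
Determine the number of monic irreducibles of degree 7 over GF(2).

x^(2^7) − x is the product of all monic irreducibles of degree dividing 7; Möbius inversion gives N = (1/7) Σ μ(7/d)·2^d.
Divisors of 7: 1, 7; μ(7/d) for each: -1, 1.
Σ = − 2^1 + 2^7 = 126.
N = 126/7 = 18.

18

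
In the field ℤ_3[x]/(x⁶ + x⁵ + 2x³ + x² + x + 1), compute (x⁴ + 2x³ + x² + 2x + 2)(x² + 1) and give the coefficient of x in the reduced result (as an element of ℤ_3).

Multiply in ℤ_3[x]: (x⁴ + 2x³ + x² + 2x + 2)·(x² + 1) = x⁶ + 2x⁵ + 2x⁴ + x³ + 2x + 2.
Reduce using x⁶ ≡ 2x⁵ + x³ + 2x² + 2x + 2 (mod x⁶ + x⁵ + 2x³ + x² + x + 1).
Reduced: x⁵ + 2x⁴ + 2x³ + 2x² + x + 1.

1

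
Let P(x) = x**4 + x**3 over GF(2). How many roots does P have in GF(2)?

2

Evaluate at each of the 2 elements of GF(2):
P(0) = 0 → root; P(1) = 0 → root.
Roots: {0, 1}.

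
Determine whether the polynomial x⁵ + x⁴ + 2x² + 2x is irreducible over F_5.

Write m(x) = x⁵ + x⁴ + 2x² + 2x.
Check for roots in F_5: m(0) = 0 → root; m(1) = 1; m(2) = 0 → root; m(3) = 3; m(4) = 0 → root.
m(0) = 0, so (x) divides m(x); m is reducible.

No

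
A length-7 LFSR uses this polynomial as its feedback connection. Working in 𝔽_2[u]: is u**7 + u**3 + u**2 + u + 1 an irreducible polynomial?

Yes

Write g(u) = u**7 + u**3 + u**2 + u + 1.
Check for roots in 𝔽_2: g(0) = 1; g(1) = 1.
No roots, so no linear factors.
Monic irreducibles of degree 2 over GF(2): u**2 + u + 1.
None of them divide g (all give nonzero remainder).
Monic irreducibles of degree 3 over GF(2): u**3 + u + 1, u**3 + u**2 + 1.
None of them divide g (all give nonzero remainder).
No irreducible factor of degree ≤ 3 exists, so g is irreducible over GF(2).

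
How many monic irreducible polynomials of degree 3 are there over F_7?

Gauss's count: N_{7}(3) = (1/3) Σ_{d|3} μ(3/d)·7^d.
Divisors of 3: 1, 3; μ(3/d) for each: -1, 1.
Σ = − 7^1 + 7^3 = 336.
N = 336/3 = 112.

112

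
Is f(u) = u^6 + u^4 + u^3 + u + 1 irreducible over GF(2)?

Yes

Check for roots in GF(2): f(0) = 1; f(1) = 1.
No roots, so no linear factors.
Monic irreducibles of degree 2 over GF(2): u^2 + u + 1.
None of them divide f (all give nonzero remainder).
Monic irreducibles of degree 3 over GF(2): u^3 + u + 1, u^3 + u^2 + 1.
None of them divide f (all give nonzero remainder).
No irreducible factor of degree ≤ 3 exists, so f is irreducible over GF(2).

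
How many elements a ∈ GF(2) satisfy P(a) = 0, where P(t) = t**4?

1

Evaluate at each of the 2 elements of GF(2):
P(0) = 0 → root; P(1) = 1.
Roots: {0}.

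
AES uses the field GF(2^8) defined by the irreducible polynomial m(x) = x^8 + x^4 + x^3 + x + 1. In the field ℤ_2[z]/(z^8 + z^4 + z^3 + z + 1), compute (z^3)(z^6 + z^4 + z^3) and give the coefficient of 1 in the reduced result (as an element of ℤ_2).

Multiply in ℤ_2[z]: (z^3)·(z^6 + z^4 + z^3) = z^9 + z^7 + z^6.
Reduce using z^8 ≡ z^4 + z^3 + z + 1 (mod z^8 + z^4 + z^3 + z + 1).
Reduced: z^7 + z^6 + z^5 + z^4 + z^2 + z.

0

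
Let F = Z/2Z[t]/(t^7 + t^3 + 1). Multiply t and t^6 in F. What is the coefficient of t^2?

0

Multiply in Z/2Z[t]: (t)·(t^6) = t^7.
Reduce using t^7 ≡ t^3 + 1 (mod t^7 + t^3 + 1).
Reduced: t^3 + 1.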